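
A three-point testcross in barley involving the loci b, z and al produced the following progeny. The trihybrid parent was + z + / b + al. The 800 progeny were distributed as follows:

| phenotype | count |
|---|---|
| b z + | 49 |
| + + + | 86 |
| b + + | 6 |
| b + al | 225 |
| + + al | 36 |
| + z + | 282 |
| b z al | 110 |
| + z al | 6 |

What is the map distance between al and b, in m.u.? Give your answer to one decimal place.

The two rarest classes, + z al and b + +, are the double crossovers. Comparing them with the parentals, only the al allele has switched, so al is the middle locus and the order is b – al – z.
Crossovers in the b–al interval produce the single-crossover classes b z + and + + al (49 + 36 = 85) plus the double crossovers (12).
RF(b–al) = (85 + 12) / 800 = 97/800 = 0.1212 → 12.1 m.u.

12.1 m.u.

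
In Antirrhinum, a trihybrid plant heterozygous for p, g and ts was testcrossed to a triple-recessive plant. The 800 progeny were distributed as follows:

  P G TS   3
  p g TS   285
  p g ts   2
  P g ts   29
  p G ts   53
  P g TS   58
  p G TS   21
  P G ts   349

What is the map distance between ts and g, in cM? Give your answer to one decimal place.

The two most frequent reciprocal classes, P G ts and p g TS, are the parental types, so the F1 was P G ts / p g TS.
The two rarest classes, P G TS and p g ts, are the double crossovers. Comparing them with the parentals, only the ts allele has switched, so ts is the middle locus and the order is p – ts – g.
Crossovers in the ts–g interval produce the single-crossover classes P g ts and p G TS (29 + 21 = 50) plus the double crossovers (5).
RF(ts–g) = (50 + 5) / 800 = 55/800 = 0.0688 → 6.9 cM.

6.9 cM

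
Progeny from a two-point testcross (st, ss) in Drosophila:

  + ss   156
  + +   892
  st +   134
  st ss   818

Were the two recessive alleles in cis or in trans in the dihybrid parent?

cis

The two most frequent classes are + + (892) and st ss (818); these are the parental (non-recombinant) types.
So the F1 carried + + on one chromosome and st ss on the other — the recessive alleles are on the same chromosome (cis / coupling).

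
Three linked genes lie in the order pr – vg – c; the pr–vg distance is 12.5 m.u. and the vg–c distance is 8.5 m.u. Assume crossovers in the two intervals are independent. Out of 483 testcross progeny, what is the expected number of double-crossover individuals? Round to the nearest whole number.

5

Map distances give recombination frequencies of 0.125 and 0.085 for the two intervals.
With no interference, expected double-crossover frequency = 0.125 × 0.085 = 0.01063.
Expected number = 0.01063 × 483 = 5.13 ≈ 5.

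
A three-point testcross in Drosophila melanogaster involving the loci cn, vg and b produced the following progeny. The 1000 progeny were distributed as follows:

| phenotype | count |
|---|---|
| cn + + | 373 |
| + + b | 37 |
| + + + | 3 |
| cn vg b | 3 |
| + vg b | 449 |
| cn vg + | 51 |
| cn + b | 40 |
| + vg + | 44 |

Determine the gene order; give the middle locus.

The two most frequent reciprocal classes, cn + + and + vg b, are the parental types, so the F1 was cn + + / + vg b.
The two rarest classes, + + + and cn vg b, are the double crossovers. Comparing them with the parentals, only the cn allele has switched, so cn is the middle locus and the order is b – cn – vg.

cn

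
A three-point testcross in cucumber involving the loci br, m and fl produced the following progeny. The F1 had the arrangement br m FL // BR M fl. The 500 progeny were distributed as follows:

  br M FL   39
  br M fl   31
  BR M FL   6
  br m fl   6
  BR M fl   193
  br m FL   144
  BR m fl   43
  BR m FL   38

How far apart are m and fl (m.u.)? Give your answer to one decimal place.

The two rarest classes, br m fl and BR M FL, are the double crossovers. Comparing them with the parentals, only the fl allele has switched, so fl is the middle locus and the order is br – fl – m.
Crossovers in the fl–m interval produce the single-crossover classes br M FL and BR m fl (39 + 43 = 82) plus the double crossovers (12).
RF(fl–m) = (82 + 12) / 500 = 94/500 = 0.1880 → 18.8 m.u.

18.8 m.u.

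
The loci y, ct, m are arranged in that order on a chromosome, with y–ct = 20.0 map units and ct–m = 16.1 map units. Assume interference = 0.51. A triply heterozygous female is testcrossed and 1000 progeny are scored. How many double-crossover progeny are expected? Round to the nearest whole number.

Map distances give recombination frequencies of 0.200 and 0.161 for the two intervals.
With interference 0.51 (so coincidence = 0.49), expected double-crossover frequency = 0.200 × 0.161 × 0.49 = 0.01578.
Expected number = 0.01578 × 1000 = 15.78 ≈ 16.

16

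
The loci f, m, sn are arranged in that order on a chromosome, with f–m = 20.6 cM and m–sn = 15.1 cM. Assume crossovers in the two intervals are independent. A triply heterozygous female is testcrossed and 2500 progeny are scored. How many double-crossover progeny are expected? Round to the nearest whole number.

78

Map distances give recombination frequencies of 0.206 and 0.151 for the two intervals.
With no interference, expected double-crossover frequency = 0.206 × 0.151 = 0.03111.
Expected number = 0.03111 × 2500 = 77.77 ≈ 78.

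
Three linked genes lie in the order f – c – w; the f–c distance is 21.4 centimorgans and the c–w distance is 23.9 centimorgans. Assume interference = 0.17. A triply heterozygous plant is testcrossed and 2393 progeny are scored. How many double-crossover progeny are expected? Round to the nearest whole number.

102

Map distances give recombination frequencies of 0.214 and 0.239 for the two intervals.
With interference 0.17 (so coincidence = 0.83), expected double-crossover frequency = 0.214 × 0.239 × 0.83 = 0.04245.
Expected number = 0.04245 × 2393 = 101.59 ≈ 102.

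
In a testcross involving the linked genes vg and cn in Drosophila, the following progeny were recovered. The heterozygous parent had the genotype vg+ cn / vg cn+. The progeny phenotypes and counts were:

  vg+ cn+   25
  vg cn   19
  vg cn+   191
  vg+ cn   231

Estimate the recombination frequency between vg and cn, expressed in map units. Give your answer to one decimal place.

9.4 map units

The recombinant classes are vg+ cn+ and vg cn: 25 + 19 = 44.
Recombination frequency = 44/466 = 0.0944 ≈ 9.4%, i.e. 9.4 map units.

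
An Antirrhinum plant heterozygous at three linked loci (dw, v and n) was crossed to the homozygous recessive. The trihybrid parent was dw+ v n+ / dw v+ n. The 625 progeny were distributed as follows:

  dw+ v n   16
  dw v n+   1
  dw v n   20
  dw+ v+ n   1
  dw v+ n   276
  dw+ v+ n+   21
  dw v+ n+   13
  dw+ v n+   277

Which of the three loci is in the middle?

The two rarest classes, dw v n+ and dw+ v+ n, are the double crossovers. Comparing them with the parentals, only the dw allele has switched, so dw is the middle locus and the order is n – dw – v.

dw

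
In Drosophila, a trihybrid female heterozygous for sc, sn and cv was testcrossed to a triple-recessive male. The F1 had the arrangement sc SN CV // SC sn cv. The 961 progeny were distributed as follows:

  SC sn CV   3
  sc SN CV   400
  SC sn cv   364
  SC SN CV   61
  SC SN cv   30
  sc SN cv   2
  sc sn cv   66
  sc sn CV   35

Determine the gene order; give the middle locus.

cv

The two rarest classes, sc SN cv and SC sn CV, are the double crossovers. Comparing them with the parentals, only the cv allele has switched, so cv is the middle locus and the order is sn – cv – sc.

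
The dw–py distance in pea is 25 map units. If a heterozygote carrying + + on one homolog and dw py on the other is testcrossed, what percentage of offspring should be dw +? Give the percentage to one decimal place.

12.5%

A map distance of 25 map units corresponds to a recombination frequency of 0.250.
The F1 is + + / dw py, so dw + is a recombinant gamete class with expected frequency r/2 = 0.250/2 = 0.1250.
That is 0.1250 = 12.5% of the progeny.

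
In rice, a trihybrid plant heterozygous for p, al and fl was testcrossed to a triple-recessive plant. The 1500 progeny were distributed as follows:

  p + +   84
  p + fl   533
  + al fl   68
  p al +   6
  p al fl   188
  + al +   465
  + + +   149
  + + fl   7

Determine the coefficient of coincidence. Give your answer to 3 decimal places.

The two most frequent reciprocal classes, + al + and p + fl, are the parental types, so the F1 was + al + / p + fl.
The two rarest classes, p al + and + + fl, are the double crossovers. Comparing them with the parentals, only the p allele has switched, so p is the middle locus and the order is fl – p – al.
fl–p: (152 + 13)/1500 = 0.1100; p–al: (337 + 13)/1500 = 0.2333.
Expected DCO frequency = 0.1100 × 0.2333 ≈ 0.02566; observed = 13/1500 ≈ 0.00867.
Coefficient of coincidence = 0.00867/0.02566 ≈ 0.338.

0.338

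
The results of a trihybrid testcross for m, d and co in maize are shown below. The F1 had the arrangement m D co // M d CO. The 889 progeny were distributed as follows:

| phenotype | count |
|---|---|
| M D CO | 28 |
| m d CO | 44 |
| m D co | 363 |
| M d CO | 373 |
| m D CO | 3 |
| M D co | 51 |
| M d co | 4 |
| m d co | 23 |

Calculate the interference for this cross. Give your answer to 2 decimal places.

The two rarest classes, m D CO and M d co, are the double crossovers. Comparing them with the parentals, only the co allele has switched, so co is the middle locus and the order is d – co – m.
d–co: (51 + 7)/889 = 0.0652; co–m: (95 + 7)/889 = 0.1147.
Expected DCO frequency = 0.0652 × 0.1147 ≈ 0.00748; observed = 7/889 ≈ 0.00787.
Coefficient of coincidence = 0.00787/0.00748 ≈ 1.05; interference = 1 − 1.05 = -0.05.

-0.05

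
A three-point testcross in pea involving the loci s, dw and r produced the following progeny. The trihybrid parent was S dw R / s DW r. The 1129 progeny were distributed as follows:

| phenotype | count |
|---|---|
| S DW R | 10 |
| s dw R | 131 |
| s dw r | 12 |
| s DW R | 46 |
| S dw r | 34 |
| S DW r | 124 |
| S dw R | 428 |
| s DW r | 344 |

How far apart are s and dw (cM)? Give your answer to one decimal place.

24.5 cM

The two rarest classes, S DW R and s dw r, are the double crossovers. Comparing them with the parentals, only the dw allele has switched, so dw is the middle locus and the order is s – dw – r.
Crossovers in the s–dw interval produce the single-crossover classes s dw R and S DW r (131 + 124 = 255) plus the double crossovers (22).
RF(s–dw) = (255 + 22) / 1129 = 277/1129 = 0.2453 → 24.5 cM.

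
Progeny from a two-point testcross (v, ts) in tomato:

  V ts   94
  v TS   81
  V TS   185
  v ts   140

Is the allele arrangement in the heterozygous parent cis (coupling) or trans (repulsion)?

cis

The two most frequent classes are V TS (185) and v ts (140); these are the parental (non-recombinant) types.
So the F1 carried V TS on one chromosome and v ts on the other — the recessive alleles are on the same chromosome (cis / coupling).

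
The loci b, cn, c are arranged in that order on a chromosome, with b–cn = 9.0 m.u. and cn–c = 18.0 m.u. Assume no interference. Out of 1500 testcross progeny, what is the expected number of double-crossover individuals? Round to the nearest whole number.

Map distances give recombination frequencies of 0.090 and 0.180 for the two intervals.
With no interference, expected double-crossover frequency = 0.090 × 0.180 = 0.01620.
Expected number = 0.01620 × 1500 = 24.30 ≈ 24.

24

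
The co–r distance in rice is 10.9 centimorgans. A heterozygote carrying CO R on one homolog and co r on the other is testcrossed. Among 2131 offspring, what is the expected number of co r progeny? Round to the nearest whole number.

949

A map distance of 10.9 centimorgans corresponds to a recombination frequency of 0.109.
The F1 is CO R / co r, so co r is a parental gamete class with expected frequency (1 − r)/2 = 0.891/2 = 0.4455.
Expected number = 0.4455 × 2131 = 949.36 ≈ 949.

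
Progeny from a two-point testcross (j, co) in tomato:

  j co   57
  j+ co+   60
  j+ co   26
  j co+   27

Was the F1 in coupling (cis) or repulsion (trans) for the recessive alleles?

The two most frequent classes are j+ co+ (60) and j co (57); these are the parental (non-recombinant) types.
So the F1 carried j+ co+ on one chromosome and j co on the other — the recessive alleles are on the same chromosome (cis / coupling).

cis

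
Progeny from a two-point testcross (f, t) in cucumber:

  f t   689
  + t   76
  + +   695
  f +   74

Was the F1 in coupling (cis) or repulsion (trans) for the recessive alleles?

cis

The two most frequent classes are + + (695) and f t (689); these are the parental (non-recombinant) types.
So the F1 carried + + on one chromosome and f t on the other — the recessive alleles are on the same chromosome (cis / coupling).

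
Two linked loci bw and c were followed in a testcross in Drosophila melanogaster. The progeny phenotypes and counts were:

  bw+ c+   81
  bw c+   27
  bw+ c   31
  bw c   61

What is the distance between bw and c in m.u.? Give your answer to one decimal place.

29.0 m.u.

The two most frequent classes, bw+ c+ (81) and bw c (61), are the parental types, so the F1 was bw+ c+ / bw c.
The recombinant classes are bw+ c and bw c+: 31 + 27 = 58.
Recombination frequency = 58/200 = 0.2900 ≈ 29.0%, i.e. 29.0 m.u.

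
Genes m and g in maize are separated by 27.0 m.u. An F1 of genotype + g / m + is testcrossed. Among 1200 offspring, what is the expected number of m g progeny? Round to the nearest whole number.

162

A map distance of 27.0 m.u. corresponds to a recombination frequency of 0.270.
The F1 is + g / m +, so m g is a recombinant gamete class with expected frequency r/2 = 0.270/2 = 0.1350.
Expected number = 0.1350 × 1200 = 162.00 ≈ 162.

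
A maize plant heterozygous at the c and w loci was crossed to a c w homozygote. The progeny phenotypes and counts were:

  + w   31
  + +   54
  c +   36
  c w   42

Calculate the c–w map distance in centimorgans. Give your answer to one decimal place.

41.1 centimorgans

The two most frequent classes, + + (54) and c w (42), are the parental types, so the F1 was + + / c w.
The recombinant classes are + w and c +: 31 + 36 = 67.
Recombination frequency = 67/163 = 0.4110 ≈ 41.1%, i.e. 41.1 centimorgans.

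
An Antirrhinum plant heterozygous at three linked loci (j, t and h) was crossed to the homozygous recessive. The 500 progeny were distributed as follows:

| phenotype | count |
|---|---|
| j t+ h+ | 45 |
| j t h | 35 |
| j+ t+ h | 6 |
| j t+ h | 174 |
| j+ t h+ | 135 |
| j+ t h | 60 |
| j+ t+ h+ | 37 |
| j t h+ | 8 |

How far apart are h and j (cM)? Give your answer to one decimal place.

23.8 cM

The two most frequent reciprocal classes, j+ t h+ and j t+ h, are the parental types, so the F1 was j+ t h+ / j t+ h.
The two rarest classes, j t h+ and j+ t+ h, are the double crossovers. Comparing them with the parentals, only the j allele has switched, so j is the middle locus and the order is h – j – t.
Crossovers in the h–j interval produce the single-crossover classes j+ t h and j t+ h+ (60 + 45 = 105) plus the double crossovers (14).
RF(h–j) = (105 + 14) / 500 = 119/500 = 0.2380 → 23.8 cM.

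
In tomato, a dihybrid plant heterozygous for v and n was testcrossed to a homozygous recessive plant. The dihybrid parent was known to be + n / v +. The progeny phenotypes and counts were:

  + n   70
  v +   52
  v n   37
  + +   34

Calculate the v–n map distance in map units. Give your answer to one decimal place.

36.8 map units

The recombinant classes are + + and v n: 34 + 37 = 71.
Recombination frequency = 71/193 = 0.3679 ≈ 36.8%, i.e. 36.8 map units.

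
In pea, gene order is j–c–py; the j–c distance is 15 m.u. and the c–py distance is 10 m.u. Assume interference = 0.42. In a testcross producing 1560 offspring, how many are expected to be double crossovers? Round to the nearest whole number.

Map distances give recombination frequencies of 0.150 and 0.100 for the two intervals.
With interference 0.42 (so coincidence = 0.58), expected double-crossover frequency = 0.150 × 0.100 × 0.58 = 0.00870.
Expected number = 0.00870 × 1560 = 13.57 ≈ 14.

14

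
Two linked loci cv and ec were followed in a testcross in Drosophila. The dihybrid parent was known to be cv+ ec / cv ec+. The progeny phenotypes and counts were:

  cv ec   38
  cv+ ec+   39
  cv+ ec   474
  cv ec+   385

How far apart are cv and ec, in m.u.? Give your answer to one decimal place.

8.2 m.u.

The recombinant classes are cv+ ec+ and cv ec: 39 + 38 = 77.
Recombination frequency = 77/936 = 0.0823 ≈ 8.2%, i.e. 8.2 m.u.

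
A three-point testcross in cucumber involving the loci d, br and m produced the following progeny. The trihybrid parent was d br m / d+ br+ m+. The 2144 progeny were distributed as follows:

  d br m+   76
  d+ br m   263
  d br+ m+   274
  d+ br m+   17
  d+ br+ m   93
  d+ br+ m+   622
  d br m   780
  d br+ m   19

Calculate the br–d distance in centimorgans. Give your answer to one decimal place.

The two rarest classes, d br+ m and d+ br m+, are the double crossovers. Comparing them with the parentals, only the br allele has switched, so br is the middle locus and the order is m – br – d.
Crossovers in the br–d interval produce the single-crossover classes d+ br m and d br+ m+ (263 + 274 = 537) plus the double crossovers (36).
RF(br–d) = (537 + 36) / 2144 = 573/2144 = 0.2673 → 26.7 centimorgans.

26.7 centimorgans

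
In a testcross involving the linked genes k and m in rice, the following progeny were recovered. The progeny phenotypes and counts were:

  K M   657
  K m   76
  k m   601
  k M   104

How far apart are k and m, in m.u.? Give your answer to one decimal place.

The two most frequent classes, K M (657) and k m (601), are the parental types, so the F1 was K M / k m.
The recombinant classes are K m and k M: 76 + 104 = 180.
Recombination frequency = 180/1438 = 0.1252 ≈ 12.5%, i.e. 12.5 m.u.

12.5 m.u.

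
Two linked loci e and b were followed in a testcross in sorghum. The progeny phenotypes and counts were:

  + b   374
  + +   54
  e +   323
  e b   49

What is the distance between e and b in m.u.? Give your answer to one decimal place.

The two most frequent classes, + b (374) and e + (323), are the parental types, so the F1 was + b / e +.
The recombinant classes are + + and e b: 54 + 49 = 103.
Recombination frequency = 103/800 = 0.1288 ≈ 12.9%, i.e. 12.9 m.u.

12.9 m.u.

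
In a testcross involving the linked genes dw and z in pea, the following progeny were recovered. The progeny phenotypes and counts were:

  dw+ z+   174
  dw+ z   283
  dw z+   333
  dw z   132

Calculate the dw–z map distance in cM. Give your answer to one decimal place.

33.2 cM

The two most frequent classes, dw+ z (283) and dw z+ (333), are the parental types, so the F1 was dw+ z / dw z+.
The recombinant classes are dw+ z+ and dw z: 174 + 132 = 306.
Recombination frequency = 306/922 = 0.3319 ≈ 33.2%, i.e. 33.2 cM.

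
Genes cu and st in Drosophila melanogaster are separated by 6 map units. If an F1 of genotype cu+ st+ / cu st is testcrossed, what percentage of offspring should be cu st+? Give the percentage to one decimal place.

3.0%

A map distance of 6 map units corresponds to a recombination frequency of 0.060.
The F1 is cu+ st+ / cu st, so cu st+ is a recombinant gamete class with expected frequency r/2 = 0.060/2 = 0.0300.
That is 0.0300 = 3.0% of the progeny.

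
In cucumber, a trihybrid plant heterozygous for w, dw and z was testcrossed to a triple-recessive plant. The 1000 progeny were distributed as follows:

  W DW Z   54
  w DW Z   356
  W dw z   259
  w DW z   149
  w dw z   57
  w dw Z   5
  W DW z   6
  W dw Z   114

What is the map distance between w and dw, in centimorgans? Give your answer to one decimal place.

The two most frequent reciprocal classes, W dw z and w DW Z, are the parental types, so the F1 was W dw z / w DW Z.
The two rarest classes, W DW z and w dw Z, are the double crossovers. Comparing them with the parentals, only the dw allele has switched, so dw is the middle locus and the order is w – dw – z.
Crossovers in the w–dw interval produce the single-crossover classes w dw z and W DW Z (57 + 54 = 111) plus the double crossovers (11).
RF(w–dw) = (111 + 11) / 1000 = 122/1000 = 0.1220 → 12.2 centimorgans.

12.2 centimorgans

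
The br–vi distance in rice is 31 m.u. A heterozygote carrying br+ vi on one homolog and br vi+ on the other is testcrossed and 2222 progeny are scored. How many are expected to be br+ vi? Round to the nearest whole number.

A map distance of 31 m.u. corresponds to a recombination frequency of 0.310.
The F1 is br+ vi / br vi+, so br+ vi is a parental gamete class with expected frequency (1 − r)/2 = 0.690/2 = 0.3450.
Expected number = 0.3450 × 2222 = 766.59 ≈ 767.

767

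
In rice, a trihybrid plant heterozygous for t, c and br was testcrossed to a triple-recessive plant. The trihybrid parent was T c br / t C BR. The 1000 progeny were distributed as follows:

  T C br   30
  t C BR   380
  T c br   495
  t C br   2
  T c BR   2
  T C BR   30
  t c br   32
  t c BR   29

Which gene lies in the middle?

br

The two rarest classes, T c BR and t C br, are the double crossovers. Comparing them with the parentals, only the br allele has switched, so br is the middle locus and the order is t – br – c.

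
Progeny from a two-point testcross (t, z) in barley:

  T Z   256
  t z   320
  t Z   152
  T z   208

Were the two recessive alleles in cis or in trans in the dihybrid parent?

The two most frequent classes are T Z (256) and t z (320); these are the parental (non-recombinant) types.
So the F1 carried T Z on one chromosome and t z on the other — the recessive alleles are on the same chromosome (cis / coupling).

cis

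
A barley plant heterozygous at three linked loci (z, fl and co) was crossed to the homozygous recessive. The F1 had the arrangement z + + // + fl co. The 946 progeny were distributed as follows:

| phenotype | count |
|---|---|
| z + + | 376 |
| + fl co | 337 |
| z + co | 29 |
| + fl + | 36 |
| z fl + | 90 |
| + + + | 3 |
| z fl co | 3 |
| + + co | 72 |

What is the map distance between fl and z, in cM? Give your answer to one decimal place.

The two rarest classes, + + + and z fl co, are the double crossovers. Comparing them with the parentals, only the z allele has switched, so z is the middle locus and the order is co – z – fl.
Crossovers in the z–fl interval produce the single-crossover classes z fl + and + + co (90 + 72 = 162) plus the double crossovers (6).
RF(z–fl) = (162 + 6) / 946 = 168/946 = 0.1776 → 17.8 cM.

17.8 cM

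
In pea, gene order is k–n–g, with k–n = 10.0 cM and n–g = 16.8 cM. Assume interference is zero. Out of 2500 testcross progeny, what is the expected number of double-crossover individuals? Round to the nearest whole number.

42

Map distances give recombination frequencies of 0.100 and 0.168 for the two intervals.
With no interference, expected double-crossover frequency = 0.100 × 0.168 = 0.01680.
Expected number = 0.01680 × 2500 = 42.00 ≈ 42.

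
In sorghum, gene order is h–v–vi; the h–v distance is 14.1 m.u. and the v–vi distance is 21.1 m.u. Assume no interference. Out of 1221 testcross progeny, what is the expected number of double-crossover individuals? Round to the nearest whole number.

Map distances give recombination frequencies of 0.141 and 0.211 for the two intervals.
With no interference, expected double-crossover frequency = 0.141 × 0.211 = 0.02975.
Expected number = 0.02975 × 1221 = 36.33 ≈ 36.

36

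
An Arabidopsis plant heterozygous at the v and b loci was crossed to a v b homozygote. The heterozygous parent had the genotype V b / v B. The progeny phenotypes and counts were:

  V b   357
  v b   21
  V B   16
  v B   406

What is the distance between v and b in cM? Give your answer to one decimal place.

4.6 cM

The recombinant classes are V B and v b: 16 + 21 = 37.
Recombination frequency = 37/800 = 0.0462 ≈ 4.6%, i.e. 4.6 cM.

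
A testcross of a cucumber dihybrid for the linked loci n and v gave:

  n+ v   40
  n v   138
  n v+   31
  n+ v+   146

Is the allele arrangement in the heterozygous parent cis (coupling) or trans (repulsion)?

The two most frequent classes are n+ v+ (146) and n v (138); these are the parental (non-recombinant) types.
So the F1 carried n+ v+ on one chromosome and n v on the other — the recessive alleles are on the same chromosome (cis / coupling).

cis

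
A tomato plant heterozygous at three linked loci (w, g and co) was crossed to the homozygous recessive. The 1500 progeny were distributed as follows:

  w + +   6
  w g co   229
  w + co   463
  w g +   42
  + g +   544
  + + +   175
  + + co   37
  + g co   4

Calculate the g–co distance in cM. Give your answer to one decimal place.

The two most frequent reciprocal classes, w + co and + g +, are the parental types, so the F1 was w + co / + g +.
The two rarest classes, w + + and + g co, are the double crossovers. Comparing them with the parentals, only the co allele has switched, so co is the middle locus and the order is w – co – g.
Crossovers in the co–g interval produce the single-crossover classes w g co and + + + (229 + 175 = 404) plus the double crossovers (10).
RF(co–g) = (404 + 10) / 1500 = 414/1500 = 0.2760 → 27.6 cM.

27.6 cM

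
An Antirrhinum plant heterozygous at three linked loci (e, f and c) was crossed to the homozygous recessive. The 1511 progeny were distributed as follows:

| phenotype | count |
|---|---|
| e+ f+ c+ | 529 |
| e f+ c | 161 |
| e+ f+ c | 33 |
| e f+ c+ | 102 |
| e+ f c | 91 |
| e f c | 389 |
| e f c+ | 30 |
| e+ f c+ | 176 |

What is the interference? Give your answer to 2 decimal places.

The two most frequent reciprocal classes, e+ f+ c+ and e f c, are the parental types, so the F1 was e+ f+ c+ / e f c.
The two rarest classes, e+ f+ c and e f c+, are the double crossovers. Comparing them with the parentals, only the c allele has switched, so c is the middle locus and the order is e – c – f.
e–c: (193 + 63)/1511 = 0.1694; c–f: (337 + 63)/1511 = 0.2647.
Expected DCO frequency = 0.1694 × 0.2647 ≈ 0.04484; observed = 63/1511 ≈ 0.04169.
Coefficient of coincidence = 0.04169/0.04484 ≈ 0.93; interference = 1 − 0.93 = 0.07.

0.07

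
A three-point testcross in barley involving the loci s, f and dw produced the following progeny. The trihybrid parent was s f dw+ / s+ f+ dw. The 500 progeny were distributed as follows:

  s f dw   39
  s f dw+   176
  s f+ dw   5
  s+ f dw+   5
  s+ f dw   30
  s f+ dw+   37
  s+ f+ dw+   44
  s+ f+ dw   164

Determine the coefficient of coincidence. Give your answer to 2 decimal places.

0.70

The two rarest classes, s+ f dw+ and s f+ dw, are the double crossovers. Comparing them with the parentals, only the s allele has switched, so s is the middle locus and the order is f – s – dw.
f–s: (67 + 10)/500 = 0.1540; s–dw: (83 + 10)/500 = 0.1860.
Expected DCO frequency = 0.1540 × 0.1860 ≈ 0.02864; observed = 10/500 ≈ 0.02000.
Coefficient of coincidence = 0.02000/0.02864 ≈ 0.70.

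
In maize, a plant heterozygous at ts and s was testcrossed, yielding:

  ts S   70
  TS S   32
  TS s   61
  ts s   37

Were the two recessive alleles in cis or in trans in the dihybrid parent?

trans

The two most frequent classes are TS s (61) and ts S (70); these are the parental (non-recombinant) types.
So the F1 carried TS s on one chromosome and ts S on the other — the recessive alleles are on opposite chromosomes (trans / repulsion).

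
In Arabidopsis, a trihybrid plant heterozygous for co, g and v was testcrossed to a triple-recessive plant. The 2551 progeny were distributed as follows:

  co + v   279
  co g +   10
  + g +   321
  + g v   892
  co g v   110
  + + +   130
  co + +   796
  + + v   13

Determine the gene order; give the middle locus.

The two most frequent reciprocal classes, + g v and co + +, are the parental types, so the F1 was + g v / co + +.
The two rarest classes, + + v and co g +, are the double crossovers. Comparing them with the parentals, only the g allele has switched, so g is the middle locus and the order is co – g – v.

g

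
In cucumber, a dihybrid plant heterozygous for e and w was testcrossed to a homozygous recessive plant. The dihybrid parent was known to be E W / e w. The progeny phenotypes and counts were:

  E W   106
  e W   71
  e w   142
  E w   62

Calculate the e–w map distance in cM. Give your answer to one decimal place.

The recombinant classes are E w and e W: 62 + 71 = 133.
Recombination frequency = 133/381 = 0.3491 ≈ 34.9%, i.e. 34.9 cM.

34.9 cM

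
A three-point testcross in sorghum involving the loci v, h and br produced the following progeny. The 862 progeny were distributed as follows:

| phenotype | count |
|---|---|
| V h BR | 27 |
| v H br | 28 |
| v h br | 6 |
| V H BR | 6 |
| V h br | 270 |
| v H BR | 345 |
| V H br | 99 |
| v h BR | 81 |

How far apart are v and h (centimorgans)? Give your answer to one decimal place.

The two most frequent reciprocal classes, v H BR and V h br, are the parental types, so the F1 was v H BR / V h br.
The two rarest classes, V H BR and v h br, are the double crossovers. Comparing them with the parentals, only the v allele has switched, so v is the middle locus and the order is br – v – h.
Crossovers in the v–h interval produce the single-crossover classes v h BR and V H br (81 + 99 = 180) plus the double crossovers (12).
RF(v–h) = (180 + 12) / 862 = 192/862 = 0.2227 → 22.3 centimorgans.

22.3 centimorgans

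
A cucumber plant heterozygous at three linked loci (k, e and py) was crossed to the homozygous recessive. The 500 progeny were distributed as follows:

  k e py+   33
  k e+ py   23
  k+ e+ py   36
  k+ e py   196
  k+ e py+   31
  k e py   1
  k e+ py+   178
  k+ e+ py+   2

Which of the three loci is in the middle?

k

The two most frequent reciprocal classes, k e+ py+ and k+ e py, are the parental types, so the F1 was k e+ py+ / k+ e py.
The two rarest classes, k+ e+ py+ and k e py, are the double crossovers. Comparing them with the parentals, only the k allele has switched, so k is the middle locus and the order is e – k – py.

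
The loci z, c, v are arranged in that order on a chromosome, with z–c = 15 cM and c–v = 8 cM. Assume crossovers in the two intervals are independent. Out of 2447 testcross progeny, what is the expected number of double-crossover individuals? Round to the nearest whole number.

Map distances give recombination frequencies of 0.150 and 0.080 for the two intervals.
With no interference, expected double-crossover frequency = 0.150 × 0.080 = 0.01200.
Expected number = 0.01200 × 2447 = 29.36 ≈ 29.

29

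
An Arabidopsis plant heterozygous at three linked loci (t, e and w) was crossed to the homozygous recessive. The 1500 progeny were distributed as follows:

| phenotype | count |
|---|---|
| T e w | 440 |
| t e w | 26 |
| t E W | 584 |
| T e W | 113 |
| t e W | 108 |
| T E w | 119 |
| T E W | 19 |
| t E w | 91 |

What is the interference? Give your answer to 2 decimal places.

0.00

The two most frequent reciprocal classes, T e w and t E W, are the parental types, so the F1 was T e w / t E W.
The two rarest classes, t e w and T E W, are the double crossovers. Comparing them with the parentals, only the t allele has switched, so t is the middle locus and the order is w – t – e.
w–t: (204 + 45)/1500 = 0.1660; t–e: (227 + 45)/1500 = 0.1813.
Expected DCO frequency = 0.1660 × 0.1813 ≈ 0.03010; observed = 45/1500 ≈ 0.03000.
Coefficient of coincidence = 0.03000/0.03010 ≈ 1.00; interference = 1 − 1.00 = 0.00.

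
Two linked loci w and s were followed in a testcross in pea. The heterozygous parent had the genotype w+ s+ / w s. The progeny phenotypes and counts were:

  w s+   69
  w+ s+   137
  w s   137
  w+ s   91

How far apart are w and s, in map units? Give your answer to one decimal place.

The recombinant classes are w+ s and w s+: 91 + 69 = 160.
Recombination frequency = 160/434 = 0.3687 ≈ 36.9%, i.e. 36.9 map units.

36.9 map units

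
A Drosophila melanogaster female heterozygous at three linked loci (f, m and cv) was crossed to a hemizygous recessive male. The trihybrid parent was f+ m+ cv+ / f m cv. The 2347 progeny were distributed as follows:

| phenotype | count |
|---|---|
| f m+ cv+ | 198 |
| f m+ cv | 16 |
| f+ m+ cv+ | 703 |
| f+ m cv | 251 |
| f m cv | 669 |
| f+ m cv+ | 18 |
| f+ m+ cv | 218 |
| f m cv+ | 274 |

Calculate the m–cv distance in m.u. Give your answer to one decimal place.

The two rarest classes, f+ m cv+ and f m+ cv, are the double crossovers. Comparing them with the parentals, only the m allele has switched, so m is the middle locus and the order is f – m – cv.
Crossovers in the m–cv interval produce the single-crossover classes f+ m+ cv and f m cv+ (218 + 274 = 492) plus the double crossovers (34).
RF(m–cv) = (492 + 34) / 2347 = 526/2347 = 0.2241 → 22.4 m.u.

22.4 m.u.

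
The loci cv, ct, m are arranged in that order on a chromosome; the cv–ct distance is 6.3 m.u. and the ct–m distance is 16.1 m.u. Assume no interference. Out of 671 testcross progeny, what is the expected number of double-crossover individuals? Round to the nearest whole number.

7

Map distances give recombination frequencies of 0.063 and 0.161 for the two intervals.
With no interference, expected double-crossover frequency = 0.063 × 0.161 = 0.01014.
Expected number = 0.01014 × 671 = 6.81 ≈ 7.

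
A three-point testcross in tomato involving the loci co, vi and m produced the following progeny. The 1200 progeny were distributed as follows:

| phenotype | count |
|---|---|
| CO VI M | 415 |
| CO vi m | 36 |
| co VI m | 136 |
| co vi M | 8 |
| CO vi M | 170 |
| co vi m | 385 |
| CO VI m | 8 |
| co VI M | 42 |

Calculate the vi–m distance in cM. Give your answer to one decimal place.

26.8 cM

The two most frequent reciprocal classes, CO VI M and co vi m, are the parental types, so the F1 was CO VI M / co vi m.
The two rarest classes, CO VI m and co vi M, are the double crossovers. Comparing them with the parentals, only the m allele has switched, so m is the middle locus and the order is co – m – vi.
Crossovers in the m–vi interval produce the single-crossover classes CO vi M and co VI m (170 + 136 = 306) plus the double crossovers (16).
RF(m–vi) = (306 + 16) / 1200 = 322/1200 = 0.2683 → 26.8 cM.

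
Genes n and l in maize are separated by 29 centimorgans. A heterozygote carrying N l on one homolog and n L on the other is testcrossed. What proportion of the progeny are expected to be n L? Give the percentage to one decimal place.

A map distance of 29 centimorgans corresponds to a recombination frequency of 0.290.
The F1 is N l / n L, so n L is a parental gamete class with expected frequency (1 − r)/2 = 0.710/2 = 0.3550.
That is 0.3550 = 35.5% of the progeny.

35.5%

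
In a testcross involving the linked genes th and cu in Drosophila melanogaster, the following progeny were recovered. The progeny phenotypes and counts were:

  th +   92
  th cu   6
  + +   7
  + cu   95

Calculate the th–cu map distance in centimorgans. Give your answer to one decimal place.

6.5 centimorgans

The two most frequent classes, + cu (95) and th + (92), are the parental types, so the F1 was + cu / th +.
The recombinant classes are + + and th cu: 7 + 6 = 13.
Recombination frequency = 13/200 = 0.0650 ≈ 6.5%, i.e. 6.5 centimorgans.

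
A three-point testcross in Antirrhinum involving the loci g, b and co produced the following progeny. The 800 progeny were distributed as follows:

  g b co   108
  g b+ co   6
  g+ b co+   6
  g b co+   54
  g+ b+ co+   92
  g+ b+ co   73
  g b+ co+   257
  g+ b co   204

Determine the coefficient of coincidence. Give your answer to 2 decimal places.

0.33

The two most frequent reciprocal classes, g b+ co+ and g+ b co, are the parental types, so the F1 was g b+ co+ / g+ b co.
The two rarest classes, g b+ co and g+ b co+, are the double crossovers. Comparing them with the parentals, only the co allele has switched, so co is the middle locus and the order is g – co – b.
g–co: (200 + 12)/800 = 0.2650; co–b: (127 + 12)/800 = 0.1737.
Expected DCO frequency = 0.2650 × 0.1737 ≈ 0.04603; observed = 12/800 ≈ 0.01500.
Coefficient of coincidence = 0.01500/0.04603 ≈ 0.33.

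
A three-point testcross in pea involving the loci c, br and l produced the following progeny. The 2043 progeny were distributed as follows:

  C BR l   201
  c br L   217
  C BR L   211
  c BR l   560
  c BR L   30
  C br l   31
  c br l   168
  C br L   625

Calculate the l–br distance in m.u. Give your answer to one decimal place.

21.5 m.u.

The two most frequent reciprocal classes, C br L and c BR l, are the parental types, so the F1 was C br L / c BR l.
The two rarest classes, C br l and c BR L, are the double crossovers. Comparing them with the parentals, only the l allele has switched, so l is the middle locus and the order is c – l – br.
Crossovers in the l–br interval produce the single-crossover classes C BR L and c br l (211 + 168 = 379) plus the double crossovers (61).
RF(l–br) = (379 + 61) / 2043 = 440/2043 = 0.2154 → 21.5 m.u.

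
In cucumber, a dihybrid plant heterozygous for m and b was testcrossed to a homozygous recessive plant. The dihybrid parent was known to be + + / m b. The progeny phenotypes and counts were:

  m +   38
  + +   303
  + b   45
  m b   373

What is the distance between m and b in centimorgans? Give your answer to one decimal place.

10.9 centimorgans

The recombinant classes are + b and m +: 45 + 38 = 83.
Recombination frequency = 83/759 = 0.1094 ≈ 10.9%, i.e. 10.9 centimorgans.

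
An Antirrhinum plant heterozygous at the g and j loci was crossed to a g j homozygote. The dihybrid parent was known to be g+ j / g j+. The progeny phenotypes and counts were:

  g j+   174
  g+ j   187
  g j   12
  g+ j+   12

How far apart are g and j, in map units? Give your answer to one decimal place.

6.2 map units

The recombinant classes are g+ j+ and g j: 12 + 12 = 24.
Recombination frequency = 24/385 = 0.0623 ≈ 6.2%, i.e. 6.2 map units.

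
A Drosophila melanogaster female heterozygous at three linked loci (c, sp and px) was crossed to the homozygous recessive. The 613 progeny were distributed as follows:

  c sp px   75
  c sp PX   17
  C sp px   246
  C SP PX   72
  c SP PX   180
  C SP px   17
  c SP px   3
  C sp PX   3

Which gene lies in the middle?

The two most frequent reciprocal classes, C sp px and c SP PX, are the parental types, so the F1 was C sp px / c SP PX.
The two rarest classes, C sp PX and c SP px, are the double crossovers. Comparing them with the parentals, only the px allele has switched, so px is the middle locus and the order is sp – px – c.

px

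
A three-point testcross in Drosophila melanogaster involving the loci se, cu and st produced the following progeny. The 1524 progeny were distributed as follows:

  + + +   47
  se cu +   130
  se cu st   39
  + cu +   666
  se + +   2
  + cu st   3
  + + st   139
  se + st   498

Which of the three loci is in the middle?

The two most frequent reciprocal classes, + cu + and se + st, are the parental types, so the F1 was + cu + / se + st.
The two rarest classes, + cu st and se + +, are the double crossovers. Comparing them with the parentals, only the st allele has switched, so st is the middle locus and the order is se – st – cu.

st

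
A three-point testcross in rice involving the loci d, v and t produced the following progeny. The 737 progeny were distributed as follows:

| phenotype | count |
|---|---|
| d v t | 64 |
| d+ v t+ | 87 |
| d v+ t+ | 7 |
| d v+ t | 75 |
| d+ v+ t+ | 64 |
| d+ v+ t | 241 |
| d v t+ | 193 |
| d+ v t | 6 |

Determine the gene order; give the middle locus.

v

The two most frequent reciprocal classes, d+ v+ t and d v t+, are the parental types, so the F1 was d+ v+ t / d v t+.
The two rarest classes, d+ v t and d v+ t+, are the double crossovers. Comparing them with the parentals, only the v allele has switched, so v is the middle locus and the order is t – v – d.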